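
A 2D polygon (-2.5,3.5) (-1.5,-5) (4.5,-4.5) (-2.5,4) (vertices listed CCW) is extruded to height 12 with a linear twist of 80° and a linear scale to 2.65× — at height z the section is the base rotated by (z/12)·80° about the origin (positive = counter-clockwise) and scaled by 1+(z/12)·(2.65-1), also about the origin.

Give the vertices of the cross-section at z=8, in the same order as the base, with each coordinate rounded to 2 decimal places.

Cross-section at z=8: (-9.03,0.18) (6.54,-8.80) (13.22,1.94) (-9.87,0.80)

t = z/height = 8/12 = 0.666667
s = 1 + (scale-1)·z/height = 1 + (2.65-1)·8/12 = 2.100000
θ = twist·z/height = 80°·8/12 = 53.3333° = 0.930842 rad
cos θ = 0.597159, sin θ = 0.802123 (intermediates below are computed at full precision and shown rounded to 5 d.p.)
v1: (-2.5,3.5) → rotate → (-4.30033,0.08475) → ×s → (-9.03069,0.17797) → (-9.03,0.18)
v2: (-1.5,-5) → rotate → (3.11488,-4.18898) → ×s → (6.54124,-8.79685) → (6.54,-8.80)
v3: (4.5,-4.5) → rotate → (6.29677,0.92234) → ×s → (13.22321,1.93692) → (13.22,1.94)
v4: (-2.5,4) → rotate → (-4.70139,0.38333) → ×s → (-9.87292,0.80499) → (-9.87,0.80)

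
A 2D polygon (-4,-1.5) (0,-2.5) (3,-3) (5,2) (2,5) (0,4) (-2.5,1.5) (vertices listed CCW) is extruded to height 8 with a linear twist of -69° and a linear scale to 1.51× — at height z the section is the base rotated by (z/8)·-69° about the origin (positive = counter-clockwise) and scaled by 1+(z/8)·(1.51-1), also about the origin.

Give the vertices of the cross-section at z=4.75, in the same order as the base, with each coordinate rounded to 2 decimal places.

t = z/height = 4.75/8 = 0.59375
s = 1 + (scale-1)·z/height = 1 + (1.51-1)·4.75/8 = 1.302813
θ = twist·z/height = -69°·4.75/8 = -40.9688° = -0.715040 rad
cos θ = 0.755067, sin θ = -0.655647 (intermediates below are computed at full precision and shown rounded to 5 d.p.)
v1: (-4,-1.5) → rotate → (-4.00374,1.48999) → ×s → (-5.21612,1.94118) → (-5.22,1.94)
v2: (0,-2.5) → rotate → (-1.63912,-1.88767) → ×s → (-2.13546,-2.45928) → (-2.14,-2.46)
v3: (3,-3) → rotate → (0.29826,-4.23214) → ×s → (0.38858,-5.51369) → (0.39,-5.51)
v4: (5,2) → rotate → (5.08663,-1.76810) → ×s → (6.62693,-2.30351) → (6.63,-2.30)
v5: (2,5) → rotate → (4.78837,2.46404) → ×s → (6.23835,3.21018) → (6.24,3.21)
v6: (0,4) → rotate → (2.62259,3.02027) → ×s → (3.41674,3.93484) → (3.42,3.93)
v7: (-2.5,1.5) → rotate → (-0.90420,2.77172) → ×s → (-1.17800,3.61103) → (-1.18,3.61)

Cross-section at z=4.75: (-5.22,1.94) (-2.14,-2.46) (0.39,-5.51) (6.63,-2.30) (6.24,3.21) (3.42,3.93) (-1.18,3.61)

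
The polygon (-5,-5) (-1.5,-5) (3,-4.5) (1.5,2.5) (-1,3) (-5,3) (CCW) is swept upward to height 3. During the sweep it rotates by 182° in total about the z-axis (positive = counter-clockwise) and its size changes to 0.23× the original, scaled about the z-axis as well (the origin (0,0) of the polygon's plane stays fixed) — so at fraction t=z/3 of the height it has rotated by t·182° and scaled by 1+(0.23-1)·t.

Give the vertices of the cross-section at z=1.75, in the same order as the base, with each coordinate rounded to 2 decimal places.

t = z/height = 1.75/3 = 0.583333
s = 1 + (scale-1)·z/height = 1 + (0.23-1)·1.75/3 = 0.550833
θ = twist·z/height = 182°·1.75/3 = 106.1667° = 1.852958 rad
cos θ = -0.278432, sin θ = 0.960456 (intermediates below are computed at full precision and shown rounded to 5 d.p.)
v1: (-5,-5) → rotate → (6.19444,-3.41012) → ×s → (3.41210,-1.87841) → (3.41,-1.88)
v2: (-1.5,-5) → rotate → (5.21993,-0.04852) → ×s → (2.87531,-0.02673) → (2.88,-0.03)
v3: (3,-4.5) → rotate → (3.48675,4.13431) → ×s → (1.92062,2.27732) → (1.92,2.28)
v4: (1.5,2.5) → rotate → (-2.81879,0.74460) → ×s → (-1.55268,0.41015) → (-1.55,0.41)
v5: (-1,3) → rotate → (-2.60294,-1.79575) → ×s → (-1.43378,-0.98916) → (-1.43,-0.99)
v6: (-5,3) → rotate → (-1.48921,-5.63758) → ×s → (-0.82030,-3.10536) → (-0.82,-3.11)

Cross-section at z=1.75: (3.41,-1.88) (2.88,-0.03) (1.92,2.28) (-1.55,0.41) (-1.43,-0.99) (-0.82,-3.11)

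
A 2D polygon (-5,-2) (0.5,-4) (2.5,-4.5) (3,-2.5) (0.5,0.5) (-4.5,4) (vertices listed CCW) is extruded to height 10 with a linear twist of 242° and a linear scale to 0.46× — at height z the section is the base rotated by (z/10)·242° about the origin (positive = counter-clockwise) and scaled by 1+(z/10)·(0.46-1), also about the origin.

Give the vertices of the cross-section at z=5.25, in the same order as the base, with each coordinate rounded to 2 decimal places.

t = z/height = 5.25/10 = 0.525
s = 1 + (scale-1)·z/height = 1 + (0.46-1)·5.25/10 = 0.716500
θ = twist·z/height = 242°·5.25/10 = 127.0500° = 2.217441 rad
cos θ = -0.602512, sin θ = 0.798110 (intermediates below are computed at full precision and shown rounded to 5 d.p.)
v1: (-5,-2) → rotate → (4.60878,-2.78553) → ×s → (3.30219,-1.99583) → (3.30,-2.00)
v2: (0.5,-4) → rotate → (2.89118,2.80910) → ×s → (2.07153,2.01272) → (2.07,2.01)
v3: (2.5,-4.5) → rotate → (2.08522,4.70658) → ×s → (1.49406,3.37226) → (1.49,3.37)
v4: (3,-2.5) → rotate → (0.18774,3.90061) → ×s → (0.13452,2.79479) → (0.13,2.79)
v5: (0.5,0.5) → rotate → (-0.70031,0.09780) → ×s → (-0.50177,0.07007) → (-0.50,0.07)
v6: (-4.5,4) → rotate → (-0.48114,-6.00154) → ×s → (-0.34473,-4.30010) → (-0.34,-4.30)

Cross-section at z=5.25: (3.30,-2.00) (2.07,2.01) (1.49,3.37) (0.13,2.79) (-0.50,0.07) (-0.34,-4.30)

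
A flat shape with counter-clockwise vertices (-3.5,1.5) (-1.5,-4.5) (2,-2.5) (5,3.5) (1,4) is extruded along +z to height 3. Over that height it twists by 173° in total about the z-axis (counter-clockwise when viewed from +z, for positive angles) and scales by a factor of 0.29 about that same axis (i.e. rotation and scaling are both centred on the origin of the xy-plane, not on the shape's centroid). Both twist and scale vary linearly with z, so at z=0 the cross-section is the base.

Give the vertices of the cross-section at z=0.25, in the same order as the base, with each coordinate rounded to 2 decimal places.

t = z/height = 0.25/3 = 0.0833333
s = 1 + (scale-1)·z/height = 1 + (0.29-1)·0.25/3 = 0.940833
θ = twist·z/height = 173°·0.25/3 = 14.4167° = 0.251618 rad
cos θ = 0.968511, sin θ = 0.248972 (intermediates below are computed at full precision and shown rounded to 5 d.p.)
v1: (-3.5,1.5) → rotate → (-3.76325,0.58137) → ×s → (-3.54059,0.54697) → (-3.54,0.55)
v2: (-1.5,-4.5) → rotate → (-0.33239,-4.73176) → ×s → (-0.31273,-4.45179) → (-0.31,-4.45)
v3: (2,-2.5) → rotate → (2.55945,-1.92333) → ×s → (2.40802,-1.80954) → (2.41,-1.81)
v4: (5,3.5) → rotate → (3.97115,4.63465) → ×s → (3.73619,4.36043) → (3.74,4.36)
v5: (1,4) → rotate → (-0.02738,4.12301) → ×s → (-0.02576,3.87907) → (-0.03,3.88)

Cross-section at z=0.25: (-3.54,0.55) (-0.31,-4.45) (2.41,-1.81) (3.74,4.36) (-0.03,3.88)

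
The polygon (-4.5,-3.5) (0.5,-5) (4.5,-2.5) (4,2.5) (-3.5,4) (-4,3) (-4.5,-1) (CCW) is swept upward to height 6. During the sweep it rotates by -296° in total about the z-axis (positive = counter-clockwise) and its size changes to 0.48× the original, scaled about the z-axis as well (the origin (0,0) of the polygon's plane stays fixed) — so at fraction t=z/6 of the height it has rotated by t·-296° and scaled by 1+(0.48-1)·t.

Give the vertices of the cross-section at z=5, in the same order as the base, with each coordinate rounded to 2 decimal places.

Cross-section at z=5: (2.83,-1.56) (2.49,1.38) (0.29,2.90) (-2.20,1.52) (-1.30,-2.72) (-0.66,-2.75) (1.53,-2.12)

t = z/height = 5/6 = 0.833333
s = 1 + (scale-1)·z/height = 1 + (0.48-1)·5/6 = 0.566667
θ = twist·z/height = -296°·5/6 = -246.6667° = -4.305145 rad
cos θ = -0.396080, sin θ = 0.918216 (intermediates below are computed at full precision and shown rounded to 5 d.p.)
v1: (-4.5,-3.5) → rotate → (4.99612,-2.74569) → ×s → (2.83113,-1.55589) → (2.83,-1.56)
v2: (0.5,-5) → rotate → (4.39304,2.43951) → ×s → (2.48939,1.38239) → (2.49,1.38)
v3: (4.5,-2.5) → rotate → (0.51318,5.12217) → ×s → (0.29080,2.90256) → (0.29,2.90)
v4: (4,2.5) → rotate → (-3.87986,2.68267) → ×s → (-2.19859,1.52018) → (-2.20,1.52)
v5: (-3.5,4) → rotate → (-2.28659,-4.79808) → ×s → (-1.29573,-2.71891) → (-1.30,-2.72)
v6: (-4,3) → rotate → (-1.17033,-4.86110) → ×s → (-0.66319,-2.75463) → (-0.66,-2.75)
v7: (-4.5,-1) → rotate → (2.70058,-3.73589) → ×s → (1.53033,-2.11701) → (1.53,-2.12)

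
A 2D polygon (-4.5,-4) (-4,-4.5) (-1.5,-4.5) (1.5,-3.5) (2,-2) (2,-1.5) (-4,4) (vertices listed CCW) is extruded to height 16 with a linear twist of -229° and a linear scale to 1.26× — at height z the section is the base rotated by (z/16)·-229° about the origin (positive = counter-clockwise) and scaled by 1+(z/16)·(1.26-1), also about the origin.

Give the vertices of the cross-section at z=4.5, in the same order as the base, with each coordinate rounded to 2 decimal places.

t = z/height = 4.5/16 = 0.28125
s = 1 + (scale-1)·z/height = 1 + (1.26-1)·4.5/16 = 1.073125
θ = twist·z/height = -229°·4.5/16 = -64.4063° = -1.124101 rad
cos θ = 0.431987, sin θ = -0.901880 (intermediates below are computed at full precision and shown rounded to 5 d.p.)
v1: (-4.5,-4) → rotate → (-5.55146,2.33051) → ×s → (-5.95741,2.50093) → (-5.96,2.50)
v2: (-4,-4.5) → rotate → (-5.78641,1.66358) → ×s → (-6.20954,1.78522) → (-6.21,1.79)
v3: (-1.5,-4.5) → rotate → (-4.70644,-0.59112) → ×s → (-5.05060,-0.63435) → (-5.05,-0.63)
v4: (1.5,-3.5) → rotate → (-2.50860,-2.86478) → ×s → (-2.69204,-3.07426) → (-2.69,-3.07)
v5: (2,-2) → rotate → (-0.93978,-2.66773) → ×s → (-1.00851,-2.86281) → (-1.01,-2.86)
v6: (2,-1.5) → rotate → (-0.48884,-2.45174) → ×s → (-0.52459,-2.63102) → (-0.52,-2.63)
v7: (-4,4) → rotate → (1.87957,5.33547) → ×s → (2.01701,5.72562) → (2.02,5.73)

Cross-section at z=4.5: (-5.96,2.50) (-6.21,1.79) (-5.05,-0.63) (-2.69,-3.07) (-1.01,-2.86) (-0.52,-2.63) (2.02,5.73)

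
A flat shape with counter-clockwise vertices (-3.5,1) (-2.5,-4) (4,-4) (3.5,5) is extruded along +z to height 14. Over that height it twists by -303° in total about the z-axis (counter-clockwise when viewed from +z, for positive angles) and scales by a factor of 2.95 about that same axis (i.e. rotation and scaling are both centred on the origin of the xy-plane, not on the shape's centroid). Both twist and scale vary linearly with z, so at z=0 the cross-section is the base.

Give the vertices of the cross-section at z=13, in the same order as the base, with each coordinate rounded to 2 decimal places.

Cross-section at z=13: (-4.69,-9.09) (9.64,-9.10) (13.24,8.81) (-11.84,12.41)

t = z/height = 13/14 = 0.928571
s = 1 + (scale-1)·z/height = 1 + (2.95-1)·13/14 = 2.810714
θ = twist·z/height = -303°·13/14 = -281.3571° = -4.910609 rad
cos θ = 0.196924, sin θ = 0.980419 (intermediates below are computed at full precision and shown rounded to 5 d.p.)
v1: (-3.5,1) → rotate → (-1.66965,-3.23454) → ×s → (-4.69292,-9.09137) → (-4.69,-9.09)
v2: (-2.5,-4) → rotate → (3.42936,-3.23874) → ×s → (9.63896,-9.10318) → (9.64,-9.10)
v3: (4,-4) → rotate → (4.70937,3.13398) → ×s → (13.23670,8.80872) → (13.24,8.81)
v4: (3.5,5) → rotate → (-4.21286,4.41609) → ×s → (-11.84114,12.41236) → (-11.84,12.41)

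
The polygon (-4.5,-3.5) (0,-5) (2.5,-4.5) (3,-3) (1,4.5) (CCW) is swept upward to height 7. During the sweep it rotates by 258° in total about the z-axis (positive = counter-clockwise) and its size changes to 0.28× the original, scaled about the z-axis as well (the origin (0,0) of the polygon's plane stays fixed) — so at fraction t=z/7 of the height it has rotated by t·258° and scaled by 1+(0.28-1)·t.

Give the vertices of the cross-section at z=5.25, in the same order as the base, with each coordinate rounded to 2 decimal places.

t = z/height = 5.25/7 = 0.75
s = 1 + (scale-1)·z/height = 1 + (0.28-1)·5.25/7 = 0.460000
θ = twist·z/height = 258°·5.25/7 = 193.5000° = 3.377212 rad
cos θ = -0.972370, sin θ = -0.233445 (intermediates below are computed at full precision and shown rounded to 5 d.p.)
v1: (-4.5,-3.5) → rotate → (3.55861,4.45380) → ×s → (1.63696,2.04875) → (1.64,2.05)
v2: (0,-5) → rotate → (-1.16723,4.86185) → ×s → (-0.53692,2.23645) → (-0.54,2.24)
v3: (2.5,-4.5) → rotate → (-3.48143,3.79205) → ×s → (-1.60146,1.74434) → (-1.60,1.74)
v4: (3,-3) → rotate → (-3.61745,2.21677) → ×s → (-1.66403,1.01972) → (-1.66,1.02)
v5: (1,4.5) → rotate → (0.07813,-4.60911) → ×s → (0.03594,-2.12019) → (0.04,-2.12)

Cross-section at z=5.25: (1.64,2.05) (-0.54,2.24) (-1.60,1.74) (-1.66,1.02) (0.04,-2.12)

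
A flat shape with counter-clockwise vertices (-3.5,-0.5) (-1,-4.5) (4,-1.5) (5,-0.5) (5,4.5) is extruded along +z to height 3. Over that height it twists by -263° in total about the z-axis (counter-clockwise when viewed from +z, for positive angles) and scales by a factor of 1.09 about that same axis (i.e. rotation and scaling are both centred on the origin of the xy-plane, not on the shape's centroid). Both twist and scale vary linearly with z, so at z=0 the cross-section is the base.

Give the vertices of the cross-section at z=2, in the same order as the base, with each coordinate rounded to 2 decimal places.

t = z/height = 2/3 = 0.666667
s = 1 + (scale-1)·z/height = 1 + (1.09-1)·2/3 = 1.060000
θ = twist·z/height = -263°·2/3 = -175.3333° = -3.060144 rad
cos θ = -0.996685, sin θ = -0.081359 (intermediates below are computed at full precision and shown rounded to 5 d.p.)
v1: (-3.5,-0.5) → rotate → (3.44772,0.78310) → ×s → (3.65458,0.83008) → (3.65,0.83)
v2: (-1,-4.5) → rotate → (0.63057,4.56644) → ×s → (0.66841,4.84043) → (0.67,4.84)
v3: (4,-1.5) → rotate → (-4.10878,1.16959) → ×s → (-4.35530,1.23977) → (-4.36,1.24)
v4: (5,-0.5) → rotate → (-5.02410,0.09155) → ×s → (-5.32555,0.09704) → (-5.33,0.10)
v5: (5,4.5) → rotate → (-4.61731,-4.89188) → ×s → (-4.89435,-5.18539) → (-4.89,-5.19)

Cross-section at z=2: (3.65,0.83) (0.67,4.84) (-4.36,1.24) (-5.33,0.10) (-4.89,-5.19)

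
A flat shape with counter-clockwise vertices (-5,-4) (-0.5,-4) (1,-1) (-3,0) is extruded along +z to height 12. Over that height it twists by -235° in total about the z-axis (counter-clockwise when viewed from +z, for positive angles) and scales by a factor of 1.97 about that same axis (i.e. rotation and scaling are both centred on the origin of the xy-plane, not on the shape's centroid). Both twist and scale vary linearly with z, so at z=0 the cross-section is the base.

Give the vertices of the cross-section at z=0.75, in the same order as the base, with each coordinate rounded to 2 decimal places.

t = z/height = 0.75/12 = 0.0625
s = 1 + (scale-1)·z/height = 1 + (1.97-1)·0.75/12 = 1.060625
θ = twist·z/height = -235°·0.75/12 = -14.6875° = -0.256345 rad
cos θ = 0.967323, sin θ = -0.253547 (intermediates below are computed at full precision and shown rounded to 5 d.p.)
v1: (-5,-4) → rotate → (-5.85080,-2.60156) → ×s → (-6.20551,-2.75928) → (-6.21,-2.76)
v2: (-0.5,-4) → rotate → (-1.49785,-3.74252) → ×s → (-1.58866,-3.96941) → (-1.59,-3.97)
v3: (1,-1) → rotate → (0.71378,-1.22087) → ×s → (0.75705,-1.29489) → (0.76,-1.29)
v4: (-3,0) → rotate → (-2.90197,0.76064) → ×s → (-3.07790,0.80675) → (-3.08,0.81)

Cross-section at z=0.75: (-6.21,-2.76) (-1.59,-3.97) (0.76,-1.29) (-3.08,0.81)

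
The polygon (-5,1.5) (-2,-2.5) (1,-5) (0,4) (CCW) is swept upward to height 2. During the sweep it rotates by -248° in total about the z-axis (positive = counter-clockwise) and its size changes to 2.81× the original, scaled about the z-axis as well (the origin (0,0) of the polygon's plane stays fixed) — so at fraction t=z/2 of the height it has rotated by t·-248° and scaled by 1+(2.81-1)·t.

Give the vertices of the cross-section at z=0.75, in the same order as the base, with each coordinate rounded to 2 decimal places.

t = z/height = 0.75/2 = 0.375
s = 1 + (scale-1)·z/height = 1 + (2.81-1)·0.75/2 = 1.678750
θ = twist·z/height = -248°·0.75/2 = -93.0000° = -1.623156 rad
cos θ = -0.052336, sin θ = -0.998630 (intermediates below are computed at full precision and shown rounded to 5 d.p.)
v1: (-5,1.5) → rotate → (1.75962,4.91464) → ×s → (2.95397,8.25046) → (2.95,8.25)
v2: (-2,-2.5) → rotate → (-2.39190,2.12810) → ×s → (-4.01541,3.57255) → (-4.02,3.57)
v3: (1,-5) → rotate → (-5.04548,-0.73695) → ×s → (-8.47011,-1.23715) → (-8.47,-1.24)
v4: (0,4) → rotate → (3.99452,-0.20934) → ×s → (6.70580,-0.35144) → (6.71,-0.35)

Cross-section at z=0.75: (2.95,8.25) (-4.02,3.57) (-8.47,-1.24) (6.71,-0.35)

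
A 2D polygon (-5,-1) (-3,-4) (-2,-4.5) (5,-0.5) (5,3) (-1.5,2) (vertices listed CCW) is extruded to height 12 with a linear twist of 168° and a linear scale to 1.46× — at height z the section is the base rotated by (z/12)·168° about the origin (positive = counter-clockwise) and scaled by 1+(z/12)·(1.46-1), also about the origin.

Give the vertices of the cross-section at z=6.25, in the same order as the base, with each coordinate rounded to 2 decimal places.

Cross-section at z=6.25: (0.97,-6.25) (4.79,-3.93) (5.46,-2.72) (0.89,6.16) (-3.44,6.35) (-2.56,-1.75)

t = z/height = 6.25/12 = 0.520833
s = 1 + (scale-1)·z/height = 1 + (1.46-1)·6.25/12 = 1.239583
θ = twist·z/height = 168°·6.25/12 = 87.5000° = 1.527163 rad
cos θ = 0.043619, sin θ = 0.999048 (intermediates below are computed at full precision and shown rounded to 5 d.p.)
v1: (-5,-1) → rotate → (0.78095,-5.03886) → ×s → (0.96805,-6.24609) → (0.97,-6.25)
v2: (-3,-4) → rotate → (3.86533,-3.17162) → ×s → (4.79140,-3.93149) → (4.79,-3.93)
v3: (-2,-4.5) → rotate → (4.40848,-2.19438) → ×s → (5.46468,-2.72012) → (5.46,-2.72)
v4: (5,-0.5) → rotate → (0.71762,4.97343) → ×s → (0.88955,6.16498) → (0.89,6.16)
v5: (5,3) → rotate → (-2.77905,5.12610) → ×s → (-3.44486,6.35423) → (-3.44,6.35)
v6: (-1.5,2) → rotate → (-2.06353,-1.41133) → ×s → (-2.55791,-1.74947) → (-2.56,-1.75)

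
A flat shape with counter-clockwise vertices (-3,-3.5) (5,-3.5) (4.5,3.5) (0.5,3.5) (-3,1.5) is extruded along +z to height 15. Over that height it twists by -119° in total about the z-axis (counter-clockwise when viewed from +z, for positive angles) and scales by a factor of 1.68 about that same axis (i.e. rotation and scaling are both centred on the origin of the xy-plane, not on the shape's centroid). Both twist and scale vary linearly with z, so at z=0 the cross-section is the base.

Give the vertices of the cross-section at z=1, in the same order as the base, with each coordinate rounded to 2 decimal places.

t = z/height = 1/15 = 0.0666667
s = 1 + (scale-1)·z/height = 1 + (1.68-1)·1/15 = 1.045333
θ = twist·z/height = -119°·1/15 = -7.9333° = -0.138463 rad
cos θ = 0.990429, sin θ = -0.138021 (intermediates below are computed at full precision and shown rounded to 5 d.p.)
v1: (-3,-3.5) → rotate → (-3.45436,-3.05244) → ×s → (-3.61096,-3.19082) → (-3.61,-3.19)
v2: (5,-3.5) → rotate → (4.46907,-4.15661) → ×s → (4.67167,-4.34504) → (4.67,-4.35)
v3: (4.5,3.5) → rotate → (4.94000,2.84541) → ×s → (5.16395,2.97440) → (5.16,2.97)
v4: (0.5,3.5) → rotate → (0.97829,3.39749) → ×s → (1.02264,3.55151) → (1.02,3.55)
v5: (-3,1.5) → rotate → (-2.76426,1.89971) → ×s → (-2.88957,1.98583) → (-2.89,1.99)

Cross-section at z=1: (-3.61,-3.19) (4.67,-4.35) (5.16,2.97) (1.02,3.55) (-2.89,1.99)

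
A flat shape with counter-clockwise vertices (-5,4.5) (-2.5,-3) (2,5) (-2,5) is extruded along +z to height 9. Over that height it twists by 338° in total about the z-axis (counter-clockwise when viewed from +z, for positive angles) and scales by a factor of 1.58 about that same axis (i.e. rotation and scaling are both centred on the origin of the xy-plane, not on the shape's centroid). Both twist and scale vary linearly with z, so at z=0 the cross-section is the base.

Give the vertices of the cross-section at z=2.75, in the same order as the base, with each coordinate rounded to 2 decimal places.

Cross-section at z=2.75: (-3.80,-6.95) (4.11,-2.05) (-6.27,0.94) (-5.19,-3.64)

t = z/height = 2.75/9 = 0.305556
s = 1 + (scale-1)·z/height = 1 + (1.58-1)·2.75/9 = 1.177222
θ = twist·z/height = 338°·2.75/9 = 103.2778° = 1.802537 rad
cos θ = -0.229672, sin θ = 0.973268 (intermediates below are computed at full precision and shown rounded to 5 d.p.)
v1: (-5,4.5) → rotate → (-3.23134,-5.89987) → ×s → (-3.80401,-6.94545) → (-3.80,-6.95)
v2: (-2.5,-3) → rotate → (3.49398,-1.74415) → ×s → (4.11320,-2.05326) → (4.11,-2.05)
v3: (2,5) → rotate → (-5.32568,0.79817) → ×s → (-6.26951,0.93963) → (-6.27,0.94)
v4: (-2,5) → rotate → (-4.40700,-3.09490) → ×s → (-5.18801,-3.64338) → (-5.19,-3.64)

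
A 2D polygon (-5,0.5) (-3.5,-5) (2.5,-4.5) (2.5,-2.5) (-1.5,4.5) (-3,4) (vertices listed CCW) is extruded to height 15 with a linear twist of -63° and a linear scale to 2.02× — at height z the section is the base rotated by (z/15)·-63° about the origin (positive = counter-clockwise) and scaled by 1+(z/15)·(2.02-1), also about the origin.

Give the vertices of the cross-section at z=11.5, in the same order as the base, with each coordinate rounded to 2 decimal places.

Cross-section at z=11.5: (-5.26,7.25) (-10.80,-1.27) (-3.02,-8.66) (-0.36,-6.29) (4.21,7.33) (1.77,8.73)

t = z/height = 11.5/15 = 0.766667
s = 1 + (scale-1)·z/height = 1 + (2.02-1)·11.5/15 = 1.782000
θ = twist·z/height = -63°·11.5/15 = -48.3000° = -0.842994 rad
cos θ = 0.665230, sin θ = -0.746638 (intermediates below are computed at full precision and shown rounded to 5 d.p.)
v1: (-5,0.5) → rotate → (-2.95283,4.06581) → ×s → (-5.26195,7.24527) → (-5.26,7.25)
v2: (-3.5,-5) → rotate → (-6.06150,-0.71292) → ×s → (-10.80159,-1.27042) → (-10.80,-1.27)
v3: (2.5,-4.5) → rotate → (-1.69680,-4.86013) → ×s → (-3.02369,-8.66076) → (-3.02,-8.66)
v4: (2.5,-2.5) → rotate → (-0.20352,-3.52967) → ×s → (-0.36267,-6.28987) → (-0.36,-6.29)
v5: (-1.5,4.5) → rotate → (2.36203,4.11349) → ×s → (4.20913,7.33025) → (4.21,7.33)
v6: (-3,4) → rotate → (0.99086,4.90084) → ×s → (1.76572,8.73329) → (1.77,8.73)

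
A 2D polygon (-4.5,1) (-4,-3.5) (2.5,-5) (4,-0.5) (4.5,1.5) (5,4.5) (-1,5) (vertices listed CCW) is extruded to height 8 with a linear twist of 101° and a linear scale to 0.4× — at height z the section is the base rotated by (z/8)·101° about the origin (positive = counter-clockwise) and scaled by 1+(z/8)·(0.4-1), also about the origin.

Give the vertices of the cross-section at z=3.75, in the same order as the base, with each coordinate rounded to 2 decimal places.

Cross-section at z=3.75: (-2.72,-1.89) (-0.10,-3.82) (3.86,-1.11) (2.21,1.87) (1.40,3.11) (0.06,4.83) (-3.13,1.91)

t = z/height = 3.75/8 = 0.46875
s = 1 + (scale-1)·z/height = 1 + (0.4-1)·3.75/8 = 0.718750
θ = twist·z/height = 101°·3.75/8 = 47.3438° = 0.826304 rad
cos θ = 0.677598, sin θ = 0.735432 (intermediates below are computed at full precision and shown rounded to 5 d.p.)
v1: (-4.5,1) → rotate → (-3.78462,-2.63185) → ×s → (-2.72020,-1.89164) → (-2.72,-1.89)
v2: (-4,-3.5) → rotate → (-0.13638,-5.31332) → ×s → (-0.09802,-3.81895) → (-0.10,-3.82)
v3: (2.5,-5) → rotate → (5.37116,-1.54941) → ×s → (3.86052,-1.11364) → (3.86,-1.11)
v4: (4,-0.5) → rotate → (3.07811,2.60293) → ×s → (2.21239,1.87086) → (2.21,1.87)
v5: (4.5,1.5) → rotate → (1.94604,4.32584) → ×s → (1.39872,3.10920) → (1.40,3.11)
v6: (5,4.5) → rotate → (0.07855,6.72635) → ×s → (0.05646,4.83457) → (0.06,4.83)
v7: (-1,5) → rotate → (-4.35476,2.65256) → ×s → (-3.12998,1.90653) → (-3.13,1.91)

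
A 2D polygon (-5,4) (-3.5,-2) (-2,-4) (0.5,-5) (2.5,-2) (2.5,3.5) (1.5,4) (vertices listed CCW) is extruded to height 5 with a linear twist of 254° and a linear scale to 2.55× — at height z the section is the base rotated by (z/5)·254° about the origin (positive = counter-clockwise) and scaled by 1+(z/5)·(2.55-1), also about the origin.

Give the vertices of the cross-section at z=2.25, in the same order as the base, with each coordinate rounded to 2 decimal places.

Cross-section at z=2.25: (-2.70,-10.53) (5.54,-4.02) (7.59,-0.30) (7.39,4.27) (1.35,5.26) (-7.16,1.42) (-7.24,-0.47)

t = z/height = 2.25/5 = 0.45
s = 1 + (scale-1)·z/height = 1 + (2.55-1)·2.25/5 = 1.697500
θ = twist·z/height = 254°·2.25/5 = 114.3000° = 1.994911 rad
cos θ = -0.411514, sin θ = 0.911403 (intermediates below are computed at full precision and shown rounded to 5 d.p.)
v1: (-5,4) → rotate → (-1.58804,-6.20307) → ×s → (-2.69570,-10.52972) → (-2.70,-10.53)
v2: (-3.5,-2) → rotate → (3.26311,-2.36688) → ×s → (5.53912,-4.01778) → (5.54,-4.02)
v3: (-2,-4) → rotate → (4.46864,-0.17675) → ×s → (7.58552,-0.30003) → (7.59,-0.30)
v4: (0.5,-5) → rotate → (4.35126,2.51327) → ×s → (7.38626,4.26628) → (7.39,4.27)
v5: (2.5,-2) → rotate → (0.79402,3.10154) → ×s → (1.34785,5.26486) → (1.35,5.26)
v6: (2.5,3.5) → rotate → (-4.21870,0.83821) → ×s → (-7.16124,1.42286) → (-7.16,1.42)
v7: (1.5,4) → rotate → (-4.26288,-0.27895) → ×s → (-7.23625,-0.47352) → (-7.24,-0.47)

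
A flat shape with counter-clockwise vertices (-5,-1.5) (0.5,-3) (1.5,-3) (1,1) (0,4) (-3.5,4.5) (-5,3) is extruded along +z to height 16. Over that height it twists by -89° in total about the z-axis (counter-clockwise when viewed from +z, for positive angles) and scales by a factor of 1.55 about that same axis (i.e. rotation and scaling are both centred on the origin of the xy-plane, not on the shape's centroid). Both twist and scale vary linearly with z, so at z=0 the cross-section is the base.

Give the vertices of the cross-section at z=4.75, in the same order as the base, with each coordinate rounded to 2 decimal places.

t = z/height = 4.75/16 = 0.296875
s = 1 + (scale-1)·z/height = 1 + (1.55-1)·4.75/16 = 1.163281
θ = twist·z/height = -89°·4.75/16 = -26.4219° = -0.461149 rad
cos θ = 0.895542, sin θ = -0.444977 (intermediates below are computed at full precision and shown rounded to 5 d.p.)
v1: (-5,-1.5) → rotate → (-5.14518,0.88157) → ×s → (-5.98529,1.02552) → (-5.99,1.03)
v2: (0.5,-3) → rotate → (-0.88716,-2.90911) → ×s → (-1.03202,-3.38412) → (-1.03,-3.38)
v3: (1.5,-3) → rotate → (0.00838,-3.35409) → ×s → (0.00975,-3.90175) → (0.01,-3.90)
v4: (1,1) → rotate → (1.34052,0.45056) → ×s → (1.55940,0.52413) → (1.56,0.52)
v5: (0,4) → rotate → (1.77991,3.58217) → ×s → (2.07053,4.16707) → (2.07,4.17)
v6: (-3.5,4.5) → rotate → (-1.13200,5.58736) → ×s → (-1.31683,6.49967) → (-1.32,6.50)
v7: (-5,3) → rotate → (-3.14278,4.91151) → ×s → (-3.65594,5.71347) → (-3.66,5.71)

Cross-section at z=4.75: (-5.99,1.03) (-1.03,-3.38) (0.01,-3.90) (1.56,0.52) (2.07,4.17) (-1.32,6.50) (-3.66,5.71)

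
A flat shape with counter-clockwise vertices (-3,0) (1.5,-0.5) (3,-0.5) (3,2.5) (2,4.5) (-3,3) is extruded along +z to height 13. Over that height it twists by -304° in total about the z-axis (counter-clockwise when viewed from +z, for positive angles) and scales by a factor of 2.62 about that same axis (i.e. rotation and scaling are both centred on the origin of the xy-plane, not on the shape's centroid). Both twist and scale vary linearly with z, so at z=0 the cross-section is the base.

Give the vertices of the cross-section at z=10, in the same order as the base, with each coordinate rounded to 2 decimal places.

t = z/height = 10/13 = 0.769231
s = 1 + (scale-1)·z/height = 1 + (2.62-1)·10/13 = 2.246154
θ = twist·z/height = -304°·10/13 = -233.8462° = -4.081385 rad
cos θ = -0.589955, sin θ = 0.807436 (intermediates below are computed at full precision and shown rounded to 5 d.p.)
v1: (-3,0) → rotate → (1.76987,-2.42231) → ×s → (3.97539,-5.44088) → (3.98,-5.44)
v2: (1.5,-0.5) → rotate → (-0.48122,1.50613) → ×s → (-1.08088,3.38300) → (-1.08,3.38)
v3: (3,-0.5) → rotate → (-1.36615,2.71729) → ×s → (-3.06858,6.10344) → (-3.07,6.10)
v4: (3,2.5) → rotate → (-3.78846,0.94742) → ×s → (-8.50945,2.12805) → (-8.51,2.13)
v5: (2,4.5) → rotate → (-4.81337,-1.03993) → ×s → (-10.81157,-2.33584) → (-10.81,-2.34)
v6: (-3,3) → rotate → (-0.65244,-4.19217) → ×s → (-1.46548,-9.41627) → (-1.47,-9.42)

Cross-section at z=10: (3.98,-5.44) (-1.08,3.38) (-3.07,6.10) (-8.51,2.13) (-10.81,-2.34) (-1.47,-9.42)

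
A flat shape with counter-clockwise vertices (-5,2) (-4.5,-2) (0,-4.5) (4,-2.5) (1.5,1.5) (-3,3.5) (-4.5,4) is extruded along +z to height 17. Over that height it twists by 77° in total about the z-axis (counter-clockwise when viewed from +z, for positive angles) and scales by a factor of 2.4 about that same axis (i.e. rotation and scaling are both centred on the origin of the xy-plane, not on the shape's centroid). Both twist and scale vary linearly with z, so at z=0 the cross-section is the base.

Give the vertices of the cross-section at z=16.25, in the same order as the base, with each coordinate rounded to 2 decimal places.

t = z/height = 16.25/17 = 0.955882
s = 1 + (scale-1)·z/height = 1 + (2.4-1)·16.25/17 = 2.338235
θ = twist·z/height = 77°·16.25/17 = 73.6029° = 1.284614 rad
cos θ = 0.282292, sin θ = 0.959328 (intermediates below are computed at full precision and shown rounded to 5 d.p.)
v1: (-5,2) → rotate → (-3.33012,-4.23206) → ×s → (-7.78660,-9.89555) → (-7.79,-9.90)
v2: (-4.5,-2) → rotate → (0.64834,-4.88156) → ×s → (1.51598,-11.41424) → (1.52,-11.41)
v3: (0,-4.5) → rotate → (4.31698,-1.27031) → ×s → (10.09411,-2.97030) → (10.09,-2.97)
v4: (4,-2.5) → rotate → (3.52749,3.13158) → ×s → (8.24810,7.32238) → (8.25,7.32)
v5: (1.5,1.5) → rotate → (-1.01555,1.86243) → ×s → (-2.37461,4.35480) → (-2.37,4.35)
v6: (-3,3.5) → rotate → (-4.20453,-1.88996) → ×s → (-9.83117,-4.41918) → (-9.83,-4.42)
v7: (-4.5,4) → rotate → (-5.10763,-3.18781) → ×s → (-11.94284,-7.45385) → (-11.94,-7.45)

Cross-section at z=16.25: (-7.79,-9.90) (1.52,-11.41) (10.09,-2.97) (8.25,7.32) (-2.37,4.35) (-9.83,-4.42) (-11.94,-7.45)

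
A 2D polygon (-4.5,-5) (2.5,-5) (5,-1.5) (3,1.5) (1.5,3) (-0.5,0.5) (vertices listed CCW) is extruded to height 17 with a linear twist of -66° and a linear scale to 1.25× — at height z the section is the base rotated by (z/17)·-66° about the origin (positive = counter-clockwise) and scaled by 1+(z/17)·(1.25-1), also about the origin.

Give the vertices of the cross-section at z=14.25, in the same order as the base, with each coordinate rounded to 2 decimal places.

Cross-section at z=14.25: (-8.07,1.04) (-3.25,-5.93) (1.95,-6.01) (3.56,-1.95) (4.02,0.57) (0.15,0.84)

t = z/height = 14.25/17 = 0.838235
s = 1 + (scale-1)·z/height = 1 + (1.25-1)·14.25/17 = 1.209559
θ = twist·z/height = -66°·14.25/17 = -55.3235° = -0.965578 rad
cos θ = 0.568942, sin θ = -0.822378 (intermediates below are computed at full precision and shown rounded to 5 d.p.)
v1: (-4.5,-5) → rotate → (-6.67213,0.85599) → ×s → (-8.07033,1.03537) → (-8.07,1.04)
v2: (2.5,-5) → rotate → (-2.68953,-4.90065) → ×s → (-3.25315,-5.92763) → (-3.25,-5.93)
v3: (5,-1.5) → rotate → (1.61114,-4.96530) → ×s → (1.94877,-6.00582) → (1.95,-6.01)
v4: (3,1.5) → rotate → (2.94039,-1.61372) → ×s → (3.55658,-1.95189) → (3.56,-1.95)
v5: (1.5,3) → rotate → (3.32055,0.47326) → ×s → (4.01640,0.57243) → (4.02,0.57)
v6: (-0.5,0.5) → rotate → (0.12672,0.69566) → ×s → (0.15327,0.84144) → (0.15,0.84)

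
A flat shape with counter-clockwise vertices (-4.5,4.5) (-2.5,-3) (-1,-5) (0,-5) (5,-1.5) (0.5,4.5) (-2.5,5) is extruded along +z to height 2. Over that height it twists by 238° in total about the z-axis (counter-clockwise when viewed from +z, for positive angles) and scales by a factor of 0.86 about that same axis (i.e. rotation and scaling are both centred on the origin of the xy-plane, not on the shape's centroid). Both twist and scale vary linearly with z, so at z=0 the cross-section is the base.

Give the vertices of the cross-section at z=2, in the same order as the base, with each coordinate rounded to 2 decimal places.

Cross-section at z=2: (5.33,1.23) (-1.05,3.19) (-3.19,3.01) (-3.65,2.28) (-3.37,-2.96) (3.05,-2.42) (4.79,-0.46)

t = z/height = 2/2 = 1
s = 1 + (scale-1)·z/height = 1 + (0.86-1)·2/2 = 0.860000
θ = twist·z/height = 238°·2/2 = 238.0000° = 4.153884 rad
cos θ = -0.529919, sin θ = -0.848048 (intermediates below are computed at full precision and shown rounded to 5 d.p.)
v1: (-4.5,4.5) → rotate → (6.20085,1.43158) → ×s → (5.33273,1.23116) → (5.33,1.23)
v2: (-2.5,-3) → rotate → (-1.21935,3.70988) → ×s → (-1.04864,3.19050) → (-1.05,3.19)
v3: (-1,-5) → rotate → (-3.71032,3.49764) → ×s → (-3.19088,3.00797) → (-3.19,3.01)
v4: (0,-5) → rotate → (-4.24024,2.64960) → ×s → (-3.64661,2.27865) → (-3.65,2.28)
v5: (5,-1.5) → rotate → (-3.92167,-3.44536) → ×s → (-3.37263,-2.96301) → (-3.37,-2.96)
v6: (0.5,4.5) → rotate → (3.55126,-2.80866) → ×s → (3.05408,-2.41545) → (3.05,-2.42)
v7: (-2.5,5) → rotate → (5.56504,-0.52948) → ×s → (4.78593,-0.45535) → (4.79,-0.46)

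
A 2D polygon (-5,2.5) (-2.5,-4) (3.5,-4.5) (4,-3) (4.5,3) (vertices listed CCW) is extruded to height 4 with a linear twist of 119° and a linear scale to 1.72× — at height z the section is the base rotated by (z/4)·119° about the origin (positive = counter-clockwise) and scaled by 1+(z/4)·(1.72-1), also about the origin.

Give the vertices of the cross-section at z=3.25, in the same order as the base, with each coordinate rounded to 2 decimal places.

t = z/height = 3.25/4 = 0.8125
s = 1 + (scale-1)·z/height = 1 + (1.72-1)·3.25/4 = 1.585000
θ = twist·z/height = 119°·3.25/4 = 96.6875° = 1.687515 rad
cos θ = -0.116454, sin θ = 0.993196 (intermediates below are computed at full precision and shown rounded to 5 d.p.)
v1: (-5,2.5) → rotate → (-1.90072,-5.25712) → ×s → (-3.01264,-8.33253) → (-3.01,-8.33)
v2: (-2.5,-4) → rotate → (4.26392,-2.01717) → ×s → (6.75831,-3.19722) → (6.76,-3.20)
v3: (3.5,-4.5) → rotate → (4.06179,4.00023) → ×s → (6.43794,6.34036) → (6.44,6.34)
v4: (4,-3) → rotate → (2.51377,4.32215) → ×s → (3.98433,6.85060) → (3.98,6.85)
v5: (4.5,3) → rotate → (-3.50363,4.12002) → ×s → (-5.55326,6.53023) → (-5.55,6.53)

Cross-section at z=3.25: (-3.01,-8.33) (6.76,-3.20) (6.44,6.34) (3.98,6.85) (-5.55,6.53)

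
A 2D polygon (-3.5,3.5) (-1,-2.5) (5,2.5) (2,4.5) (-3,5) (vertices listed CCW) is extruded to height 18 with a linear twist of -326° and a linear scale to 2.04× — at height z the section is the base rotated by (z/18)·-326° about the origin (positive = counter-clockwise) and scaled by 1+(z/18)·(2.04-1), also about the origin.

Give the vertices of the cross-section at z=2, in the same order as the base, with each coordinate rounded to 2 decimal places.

Cross-section at z=2: (-0.84,5.46) (-2.55,-1.59) (6.15,-1.05) (4.77,2.73) (0.60,6.48)

t = z/height = 2/18 = 0.111111
s = 1 + (scale-1)·z/height = 1 + (2.04-1)·2/18 = 1.115556
θ = twist·z/height = -326°·2/18 = -36.2222° = -0.632197 rad
cos θ = 0.806731, sin θ = -0.590919 (intermediates below are computed at full precision and shown rounded to 5 d.p.)
v1: (-3.5,3.5) → rotate → (-0.75534,4.89177) → ×s → (-0.84263,5.45705) → (-0.84,5.46)
v2: (-1,-2.5) → rotate → (-2.28403,-1.42591) → ×s → (-2.54796,-1.59068) → (-2.55,-1.59)
v3: (5,2.5) → rotate → (5.51095,-0.93777) → ×s → (6.14777,-1.04613) → (6.15,-1.05)
v4: (2,4.5) → rotate → (4.27260,2.44845) → ×s → (4.76632,2.73139) → (4.77,2.73)
v5: (-3,5) → rotate → (0.53440,5.80641) → ×s → (0.59615,6.47737) → (0.60,6.48)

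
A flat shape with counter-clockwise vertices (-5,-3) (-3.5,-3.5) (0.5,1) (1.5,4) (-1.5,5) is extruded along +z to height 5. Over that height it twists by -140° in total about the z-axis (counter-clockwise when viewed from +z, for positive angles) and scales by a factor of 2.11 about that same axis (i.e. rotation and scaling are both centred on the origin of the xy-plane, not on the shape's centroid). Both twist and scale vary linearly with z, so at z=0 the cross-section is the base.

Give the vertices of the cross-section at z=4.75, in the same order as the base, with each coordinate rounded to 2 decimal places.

Cross-section at z=4.75: (2.50,11.72) (-0.35,10.16) (0.80,-2.15) (3.91,-7.86) (9.61,-4.75)

t = z/height = 4.75/5 = 0.95
s = 1 + (scale-1)·z/height = 1 + (2.11-1)·4.75/5 = 2.054500
θ = twist·z/height = -140°·4.75/5 = -133.0000° = -2.321288 rad
cos θ = -0.681998, sin θ = -0.731354 (intermediates below are computed at full precision and shown rounded to 5 d.p.)
v1: (-5,-3) → rotate → (1.21593,5.70276) → ×s → (2.49813,11.71633) → (2.50,11.72)
v2: (-3.5,-3.5) → rotate → (-0.17274,4.94673) → ×s → (-0.35490,10.16306) → (-0.35,10.16)
v3: (0.5,1) → rotate → (0.39035,-1.04768) → ×s → (0.80198,-2.15245) → (0.80,-2.15)
v4: (1.5,4) → rotate → (1.90242,-3.82502) → ×s → (3.90852,-7.85851) → (3.91,-7.86)
v5: (-1.5,5) → rotate → (4.67977,-2.31296) → ×s → (9.61458,-4.75198) → (9.61,-4.75)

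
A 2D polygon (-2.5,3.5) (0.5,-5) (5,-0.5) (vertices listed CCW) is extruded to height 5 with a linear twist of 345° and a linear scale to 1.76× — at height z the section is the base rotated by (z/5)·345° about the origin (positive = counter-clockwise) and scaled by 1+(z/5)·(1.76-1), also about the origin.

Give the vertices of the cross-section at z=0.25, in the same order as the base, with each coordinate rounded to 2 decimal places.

t = z/height = 0.25/5 = 0.05
s = 1 + (scale-1)·z/height = 1 + (1.76-1)·0.25/5 = 1.038000
θ = twist·z/height = 345°·0.25/5 = 17.2500° = 0.301069 rad
cos θ = 0.955020, sin θ = 0.296542 (intermediates below are computed at full precision and shown rounded to 5 d.p.)
v1: (-2.5,3.5) → rotate → (-3.42545,2.60122) → ×s → (-3.55561,2.70006) → (-3.56,2.70)
v2: (0.5,-5) → rotate → (1.96022,-4.62683) → ×s → (2.03471,-4.80265) → (2.03,-4.80)
v3: (5,-0.5) → rotate → (4.92337,1.00520) → ×s → (5.11046,1.04340) → (5.11,1.04)

Cross-section at z=0.25: (-3.56,2.70) (2.03,-4.80) (5.11,1.04)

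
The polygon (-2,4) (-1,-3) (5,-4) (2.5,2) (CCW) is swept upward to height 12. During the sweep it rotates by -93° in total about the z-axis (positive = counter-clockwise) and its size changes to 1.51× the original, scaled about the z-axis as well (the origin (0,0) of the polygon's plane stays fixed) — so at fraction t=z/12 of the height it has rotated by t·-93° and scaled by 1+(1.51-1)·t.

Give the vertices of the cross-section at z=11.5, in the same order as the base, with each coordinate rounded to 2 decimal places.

t = z/height = 11.5/12 = 0.958333
s = 1 + (scale-1)·z/height = 1 + (1.51-1)·11.5/12 = 1.488750
θ = twist·z/height = -93°·11.5/12 = -89.1250° = -1.555525 rad
cos θ = 0.015271, sin θ = -0.999883 (intermediates below are computed at full precision and shown rounded to 5 d.p.)
v1: (-2,4) → rotate → (3.96899,2.06085) → ×s → (5.90884,3.06809) → (5.91,3.07)
v2: (-1,-3) → rotate → (-3.01492,0.95407) → ×s → (-4.48846,1.42037) → (-4.49,1.42)
v3: (5,-4) → rotate → (-3.92318,-5.06050) → ×s → (-5.84063,-7.53382) → (-5.84,-7.53)
v4: (2.5,2) → rotate → (2.03794,-2.46917) → ×s → (3.03399,-3.67597) → (3.03,-3.68)

Cross-section at z=11.5: (5.91,3.07) (-4.49,1.42) (-5.84,-7.53) (3.03,-3.68)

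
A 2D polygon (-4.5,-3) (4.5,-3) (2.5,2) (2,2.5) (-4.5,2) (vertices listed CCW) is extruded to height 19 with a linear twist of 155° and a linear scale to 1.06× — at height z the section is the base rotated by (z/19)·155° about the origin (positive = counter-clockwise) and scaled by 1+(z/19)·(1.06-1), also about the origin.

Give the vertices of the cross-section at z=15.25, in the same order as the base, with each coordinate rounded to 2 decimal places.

t = z/height = 15.25/19 = 0.802632
s = 1 + (scale-1)·z/height = 1 + (1.06-1)·15.25/19 = 1.048158
θ = twist·z/height = 155°·15.25/19 = 124.4079° = 2.171327 rad
cos θ = -0.565081, sin θ = 0.825036 (intermediates below are computed at full precision and shown rounded to 5 d.p.)
v1: (-4.5,-3) → rotate → (5.01797,-2.01742) → ×s → (5.25962,-2.11457) → (5.26,-2.11)
v2: (4.5,-3) → rotate → (-0.06776,5.40790) → ×s → (-0.07102,5.66834) → (-0.07,5.67)
v3: (2.5,2) → rotate → (-3.06277,0.93243) → ×s → (-3.21027,0.97733) → (-3.21,0.98)
v4: (2,2.5) → rotate → (-3.19275,0.23737) → ×s → (-3.34651,0.24880) → (-3.35,0.25)
v5: (-4.5,2) → rotate → (0.89279,-4.84282) → ×s → (0.93579,-5.07604) → (0.94,-5.08)

Cross-section at z=15.25: (5.26,-2.11) (-0.07,5.67) (-3.21,0.98) (-3.35,0.25) (0.94,-5.08)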